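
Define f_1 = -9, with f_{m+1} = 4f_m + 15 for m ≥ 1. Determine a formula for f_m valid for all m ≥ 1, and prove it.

Claim: f_m = -4^m − 5.

Base case: f_1 = -9, and -4^1 − 5 = -4 − 5 = -9.
Assume f_j = -4^j − 5 for some j ≥ 1.
Then f_{j+1} = 4f_j + 15 = 4·(-4^j − 5) + 15 = -4^{j+1} − 20 + 15 = -4^{j+1} − 5.
This completes the inductive step, so f_m = -4^m − 5 for all m ≥ 1.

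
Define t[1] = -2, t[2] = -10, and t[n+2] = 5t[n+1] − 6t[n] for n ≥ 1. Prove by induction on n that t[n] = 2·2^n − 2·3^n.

Base cases: t[1] = -2 and 2·2^1 − 2·3^1 = -2; t[2] = -10 and 2·2^2 − 2·3^2 = -10.
Assume t[j] = 2·2^j − 2·3^j for all 1 ≤ j ≤ m, where m ≥ 2.
Then t[m+1] = 5t[m] − 6t[m−1] = 5·(2·2^m − 2·3^m) − 6·(2·2^{m−1} − 2·3^{m−1}) = 2·(5·2 − 6)2^{m−1} − 2·(5·3 − 6)3^{m−1} = 8·2^{m−1} − 18·3^{m−1} = 2·2^{m+1} − 2·3^{m+1}.
This completes the inductive step, so t[n] = 2·2^n − 2·3^n for all n ≥ 1.

t[n] = 2·2^n − 2·3^n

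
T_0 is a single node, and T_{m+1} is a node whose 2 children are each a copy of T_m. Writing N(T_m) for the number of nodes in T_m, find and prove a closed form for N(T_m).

Claim: N(T_m) = 2^{m+1} − 1.

Base case: N(T_0) = 1, and 2^{0+1} − 1 = 1.
Assume N(T_r) = 2^{r+1} − 1.
Then N(T_{r+1}) = 1 + 2N(T_r) = 1 + 2(2^{r+1} − 1) = 2^{r+2} − 2 + 1 = 2^{r+2} − 1.
By induction, N(T_m) = 2^{m+1} − 1 for all m ≥ 0.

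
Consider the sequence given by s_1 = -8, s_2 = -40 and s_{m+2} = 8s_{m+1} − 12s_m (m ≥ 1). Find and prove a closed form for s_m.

Claim: s_m = -6^m − 2^m.

Base cases: s_1 = -8 and -6^1 − 2^1 = -8; s_2 = -40 and -6^2 − 2^2 = -40.
Assume s_j = -6^j − 2^j for all 1 ≤ j ≤ r, where r ≥ 2.
Then s_{r+1} = 8s_r − 12s_{r−1} = 8·(-6^r − 2^r) − 12·(-6^{r−1} − 2^{r−1}) = -(8·6 − 12)6^{r−1} − (8·2 − 12)2^{r−1} = -36·6^{r−1} − 4·2^{r−1} = -6^{r+1} − 2^{r+1}.
This completes the inductive step, so s_m = -6^m − 2^m for all m ≥ 1.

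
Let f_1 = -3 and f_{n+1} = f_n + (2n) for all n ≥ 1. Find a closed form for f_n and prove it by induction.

Claim: f_n = n^2 − n − 3.

Base case: f_1 = -3, and 1^2 − 1 − 3 = -3.
Assume f_k = k^2 − k − 3.
Then f_{k+1} = f_k + (2k) = (k^2 − k − 3) + (2k) = k^2 + k − 3,
and (k+1)^2 − (k+1) − 3 = k^2 + k − 3.
This completes the inductive step, so f_n = n^2 − n − 3 for all n ≥ 1.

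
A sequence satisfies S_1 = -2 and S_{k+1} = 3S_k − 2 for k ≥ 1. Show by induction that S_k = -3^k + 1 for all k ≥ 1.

Base case: S_1 = -2, and -3^1 + 1 = -3 + 1 = -2.
Assume S_j = -3^j + 1 for some j ≥ 1.
Then S_{j+1} = 3S_j − 2 = 3·(-3^j + 1) − 2 = -3^{j+1} + 3 − 2 = -3^{j+1} + 1.
By induction, S_k = -3^k + 1 for all k ≥ 1.

S_k = -3^k + 1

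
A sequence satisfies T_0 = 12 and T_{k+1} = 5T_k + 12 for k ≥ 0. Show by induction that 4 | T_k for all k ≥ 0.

Base case: T_0 = 12 = 4·3, so 4 | T_0.
Assume 4 | T_j, so T_j = 4t for some integer t.
Then T_{j+1} = 5T_j + 12 = 5·(4t) + 12 = 4(5t + 3), so 4 | T_{j+1}.
So the property holds for j+1, and by induction 4 | T_k for all k ≥ 0.

4 | T_k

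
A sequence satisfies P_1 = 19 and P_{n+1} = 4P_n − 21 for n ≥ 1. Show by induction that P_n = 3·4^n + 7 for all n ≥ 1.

Base case: P_1 = 19, and 3·4^1 + 7 = 12 + 7 = 19.
Assume P_j = 3·4^j + 7 for some j ≥ 1.
Then P_{j+1} = 4P_j − 21 = 4·(3·4^j + 7) − 21 = 12·4^j + 28 − 21 = 3·4^{j+1} + 7.
This completes the inductive step, so P_n = 3·4^n + 7 for all n ≥ 1.

P_n = 3·4^n + 7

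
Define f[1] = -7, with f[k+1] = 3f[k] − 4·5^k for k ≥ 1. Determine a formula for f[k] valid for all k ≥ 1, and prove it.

Claim: f[k] = 3^k − 2·5^k.

Base case: f[1] = -7, and 3^1 − 2·5^1 = 3 − 10 = -7.
Assume f[j] = 3^j − 2·5^j for some j ≥ 1.
Then f[j+1] = 3f[j] − 4·5^j = 3·(3^j − 2·5^j) − 4·5^j = 3^{j+1} − 6·5^j − 4·5^j = 3^{j+1} − 10·5^j = 3^{j+1} − 2·5^{j+1}.
Hence f[k] = 3^k − 2·5^k for every k ≥ 1, by induction.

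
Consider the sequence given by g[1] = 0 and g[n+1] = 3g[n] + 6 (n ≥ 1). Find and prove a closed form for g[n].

Claim: g[n] = 3^n − 3.

Base case: g[1] = 0, and 3^1 − 3 = 3 − 3 = 0.
Assume g[r] = 3^r − 3 for some r ≥ 1.
Then g[r+1] = 3g[r] + 6 = 3·(3^r − 3) + 6 = 3^{r+1} − 9 + 6 = 3^{r+1} − 3.
Hence g[n] = 3^n − 3 for every n ≥ 1, by induction.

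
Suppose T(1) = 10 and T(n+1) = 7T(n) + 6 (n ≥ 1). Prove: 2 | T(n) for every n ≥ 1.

Base case: T(1) = 10 = 2·5, so 2 | T(1).
Assume 2 | T(j), so T(j) = 2t for some integer t.
Then T(j+1) = 7T(j) + 6 = 7·(2t) + 6 = 2(7t + 3), so 2 | T(j+1).
So the property holds for j+1, and by induction 2 | T(n) for all n ≥ 1.

2 | T(n)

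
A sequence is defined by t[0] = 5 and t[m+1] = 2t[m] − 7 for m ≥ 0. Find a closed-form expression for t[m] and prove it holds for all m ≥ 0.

Claim: t[m] = -2^{m+1} + 7.

Base case: t[0] = 5, and -2^{0+1} + 7 = -2 + 7 = 5.
Assume t[k] = -2^{k+1} + 7 for some k ≥ 0.
Then t[k+1] = 2t[k] − 7 = 2·(-2^{k+1} + 7) − 7 = -2^{k+2} + 14 − 7 = -2^{k+2} + 7.
By induction, t[m] = -2^{m+1} + 7 for all m ≥ 0.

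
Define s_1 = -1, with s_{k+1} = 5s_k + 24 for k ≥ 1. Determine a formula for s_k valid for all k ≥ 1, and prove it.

Claim: s_k = 5^k − 6.

Base case: s_1 = -1, and 5^1 − 6 = 5 − 6 = -1.
Assume s_j = 5^j − 6 for some j ≥ 1.
Then s_{j+1} = 5s_j + 24 = 5·(5^j − 6) + 24 = 5^{j+1} − 30 + 24 = 5^{j+1} − 6.
So the formula holds for j+1, and by induction s_k = 5^k − 6 for all k ≥ 1.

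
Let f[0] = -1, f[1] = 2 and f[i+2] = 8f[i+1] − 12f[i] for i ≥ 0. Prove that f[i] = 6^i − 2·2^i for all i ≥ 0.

Base cases: f[0] = -1 and 6^0 − 2·2^0 = -1; f[1] = 2 and 6^1 − 2·2^1 = 2.
Assume f[j] = 6^j − 2·2^j for all 0 ≤ j ≤ k, where k ≥ 1.
Then f[k+1] = 8f[k] − 12f[k−1] = 8·(6^k − 2·2^k) − 12·(6^{k−1} − 2·2^{k−1}) = (8·6 − 12)6^{k−1} − 2·(8·2 − 12)2^{k−1} = 36·6^{k−1} − 8·2^{k−1} = 6^{k+1} − 2·2^{k+1}.
This completes the inductive step, so f[i] = 6^i − 2·2^i for all i ≥ 0.

f[i] = 6^i − 2·2^i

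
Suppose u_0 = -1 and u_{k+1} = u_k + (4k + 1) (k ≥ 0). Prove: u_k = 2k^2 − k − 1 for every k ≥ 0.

Base case: u_0 = -1, and 2·0^2 − 0 − 1 = -1.
Assume u_m = 2m^2 − m − 1.
Then u_{m+1} = u_m + (4m + 1) = (2m^2 − m − 1) + (4m + 1) = 2m^2 + 3m,
and 2·(m+1)^2 − (m+1) − 1 = 2m^2 + 3m.
This completes the inductive step, so u_k = 2k^2 − k − 1 for all k ≥ 0.

u_k = 2k^2 − k − 1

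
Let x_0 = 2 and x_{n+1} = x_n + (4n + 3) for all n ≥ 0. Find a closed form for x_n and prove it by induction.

Claim: x_n = 2n^2 + n + 2.

Base case: x_0 = 2, and 2·0^2 + 0 + 2 = 2.
Assume x_r = 2r^2 + r + 2.
Then x_{r+1} = x_r + (4r + 3) = (2r^2 + r + 2) + (4r + 3) = 2r^2 + 5r + 5,
and 2·(r+1)^2 + (r+1) + 2 = 2r^2 + 5r + 5.
Hence x_n = 2n^2 + n + 2 for every n ≥ 0, by induction.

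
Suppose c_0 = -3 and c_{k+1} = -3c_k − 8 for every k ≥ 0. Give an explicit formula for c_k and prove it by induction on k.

Claim: c_k = -(-3)^k − 2.

Base case: c_0 = -3, and -(-3)^0 − 2 = -1 − 2 = -3.
Assume c_j = -(-3)^j − 2 for some j ≥ 0.
Then c_{j+1} = -3c_j − 8 = -3·(-(-3)^j − 2) − 8 = 3·(-3)^j + 6 − 8 = -(-3)^{j+1} − 2.
So the formula holds for j+1, and by induction c_k = -(-3)^k − 2 for all k ≥ 0.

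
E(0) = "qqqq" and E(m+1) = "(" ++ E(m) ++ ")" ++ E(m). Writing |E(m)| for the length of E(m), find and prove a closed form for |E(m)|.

Claim: |E(m)| = 6·2^m − 2.

Base case: |E(0)| = 4, and 6·2^0 − 2 = 4.
Assume |E(r)| = 6·2^r − 2.
Then |E(r+1)| = 1 + |E(r)| + 1 + |E(r)| = 2|E(r)| + 2 = 2(6·2^r − 2) + 2 = 6·2^{r+1} − 4 + 2 = 6·2^{r+1} − 2.
By induction, |E(m)| = 6·2^m − 2 for all m ≥ 0.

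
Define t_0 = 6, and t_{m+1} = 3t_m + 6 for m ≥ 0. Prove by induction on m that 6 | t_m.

Base case: t_0 = 6 = 6·1, so 6 | t_0.
Assume 6 | t_j, so t_j = 6s for some integer s.
Then t_{j+1} = 3t_j + 6 = 3·(6s) + 6 = 6(3s + 1), so 6 | t_{j+1}.
This completes the inductive step, so 6 | t_m for all m ≥ 0.

6 | t_m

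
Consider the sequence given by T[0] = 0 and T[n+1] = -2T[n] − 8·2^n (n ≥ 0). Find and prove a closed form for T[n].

Claim: T[n] = 2·(-2)^n − 2·2^n.

Base case: T[0] = 0, and 2·(-2)^0 − 2·2^0 = 2 − 2 = 0.
Assume T[m] = 2·(-2)^m − 2·2^m for some m ≥ 0.
Then T[m+1] = -2T[m] − 8·2^m = -2·(2·(-2)^m − 2·2^m) − 8·2^m = 2·(-2)^{m+1} + 4·2^m − 8·2^m = 2·(-2)^{m+1} − 4·2^m = 2·(-2)^{m+1} − 2·2^{m+1}.
Hence T[n] = 2·(-2)^n − 2·2^n for every n ≥ 0, by induction.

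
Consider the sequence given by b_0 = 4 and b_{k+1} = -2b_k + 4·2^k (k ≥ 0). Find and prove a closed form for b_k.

Claim: b_k = 3·(-2)^k + 2^k.

Base case: b_0 = 4, and 3·(-2)^0 + 2^0 = 3 + 1 = 4.
Assume b_m = 3·(-2)^m + 2^m for some m ≥ 0.
Then b_{m+1} = -2b_m + 4·2^m = -2·(3·(-2)^m + 2^m) + 4·2^m = 3·(-2)^{m+1} − 2·2^m + 4·2^m = 3·(-2)^{m+1} + 2·2^m = 3·(-2)^{m+1} + 2^{m+1}.
So the formula holds for m+1, and by induction b_k = 3·(-2)^k + 2^k for all k ≥ 0.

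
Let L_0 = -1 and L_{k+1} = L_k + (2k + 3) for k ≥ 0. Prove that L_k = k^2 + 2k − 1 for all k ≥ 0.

Base case: L_0 = -1, and 0^2 + 2·0 − 1 = -1.
Assume L_m = m^2 + 2m − 1.
Then L_{m+1} = L_m + (2m + 3) = (m^2 + 2m − 1) + (2m + 3) = m^2 + 4m + 2,
and (m+1)^2 + 2·(m+1) − 1 = m^2 + 4m + 2.
This completes the inductive step, so L_k = k^2 + 2k − 1 for all k ≥ 0.

L_k = k^2 + 2k − 1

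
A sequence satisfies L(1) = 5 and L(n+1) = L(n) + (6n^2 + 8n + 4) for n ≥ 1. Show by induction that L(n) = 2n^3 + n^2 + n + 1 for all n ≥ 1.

Base case: L(1) = 5, and 2·1^3 + 1^2 + 1 + 1 = 5.
Assume L(k) = 2k^3 + k^2 + k + 1.
Then L(k+1) = L(k) + (6k^2 + 8k + 4) = (2k^3 + k^2 + k + 1) + (6k^2 + 8k + 4) = 2k^3 + 7k^2 + 9k + 5,
and 2·(k+1)^3 + (k+1)^2 + (k+1) + 1 = 2k^3 + 7k^2 + 9k + 5.
Hence L(n) = 2n^3 + n^2 + n + 1 for every n ≥ 1, by induction.

L(n) = 2n^3 + n^2 + n + 1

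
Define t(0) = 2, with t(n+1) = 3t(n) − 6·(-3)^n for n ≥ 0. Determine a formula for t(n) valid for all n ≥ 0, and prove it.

Claim: t(n) = 3^n + (-3)^n.

Base case: t(0) = 2, and 3^0 + (-3)^0 = 1 + 1 = 2.
Assume t(r) = 3^r + (-3)^r for some r ≥ 0.
Then t(r+1) = 3t(r) − 6·(-3)^r = 3·(3^r + (-3)^r) − 6·(-3)^r = 3^{r+1} + 3·(-3)^r − 6·(-3)^r = 3^{r+1} − 3·(-3)^r = 3^{r+1} + (-3)^{r+1}.
Hence t(n) = 3^n + (-3)^n for every n ≥ 0, by induction.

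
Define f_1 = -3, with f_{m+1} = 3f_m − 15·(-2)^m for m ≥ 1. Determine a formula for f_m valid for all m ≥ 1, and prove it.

Claim: f_m = 3^m + 3·(-2)^m.

Base case: f_1 = -3, and 3^1 + 3·(-2)^1 = 3 − 6 = -3.
Assume f_r = 3^r + 3·(-2)^r for some r ≥ 1.
Then f_{r+1} = 3f_r − 15·(-2)^r = 3·(3^r + 3·(-2)^r) − 15·(-2)^r = 3^{r+1} + 9·(-2)^r − 15·(-2)^r = 3^{r+1} − 6·(-2)^r = 3^{r+1} + 3·(-2)^{r+1}.
So the formula holds for r+1, and by induction f_m = 3^m + 3·(-2)^m for all m ≥ 1.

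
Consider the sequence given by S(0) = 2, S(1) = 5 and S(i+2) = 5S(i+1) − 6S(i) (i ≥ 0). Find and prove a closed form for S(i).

Claim: S(i) = 3^i + 2^i.

Base cases: S(0) = 2 and 3^0 + 2^0 = 2; S(1) = 5 and 3^1 + 2^1 = 5.
Assume S(t) = 3^t + 2^t for all 0 ≤ t ≤ j, where j ≥ 1.
Then S(j+1) = 5S(j) − 6S(j−1) = 5·(3^j + 2^j) − 6·(3^{j−1} + 2^{j−1}) = (5·3 − 6)3^{j−1} + (5·2 − 6)2^{j−1} = 9·3^{j−1} + 4·2^{j−1} = 3^{j+1} + 2^{j+1}.
This completes the inductive step, so S(i) = 3^i + 2^i for all i ≥ 0.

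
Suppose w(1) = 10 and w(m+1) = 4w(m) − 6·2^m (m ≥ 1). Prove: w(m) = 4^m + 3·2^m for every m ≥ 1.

Base case: w(1) = 10, and 4^1 + 3·2^1 = 4 + 6 = 10.
Assume w(r) = 4^r + 3·2^r for some r ≥ 1.
Then w(r+1) = 4w(r) − 6·2^r = 4·(4^r + 3·2^r) − 6·2^r = 4^{r+1} + 12·2^r − 6·2^r = 4^{r+1} + 6·2^r = 4^{r+1} + 3·2^{r+1}.
So the formula holds for r+1, and by induction w(m) = 4^m + 3·2^m for all m ≥ 1.

w(m) = 4^m + 3·2^m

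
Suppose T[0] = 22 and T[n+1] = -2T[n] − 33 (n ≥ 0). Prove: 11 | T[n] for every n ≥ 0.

Base case: T[0] = 22 = 11·2, so 11 | T[0].
Assume 11 | T[m], so T[m] = 11t for some integer t.
Then T[m+1] = -2T[m] − 33 = -2·(11t) − 33 = 11(-2t − 3), so 11 | T[m+1].
By induction, 11 | T[n] for all n ≥ 0.

11 | T[n]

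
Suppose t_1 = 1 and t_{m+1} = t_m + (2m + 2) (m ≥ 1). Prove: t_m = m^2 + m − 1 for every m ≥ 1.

Base case: t_1 = 1, and 1^2 + 1 − 1 = 1.
Assume t_k = k^2 + k − 1.
Then t_{k+1} = t_k + (2k + 2) = (k^2 + k − 1) + (2k + 2) = k^2 + 3k + 1,
and (k+1)^2 + (k+1) − 1 = k^2 + 3k + 1.
This completes the inductive step, so t_m = m^2 + m − 1 for all m ≥ 1.

t_m = m^2 + m − 1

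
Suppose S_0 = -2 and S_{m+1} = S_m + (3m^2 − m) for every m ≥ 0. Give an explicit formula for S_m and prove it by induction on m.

Claim: S_m = m^3 − 2m^2 + m − 2.

Base case: S_0 = -2, and 0^3 − 2·0^2 + 0 − 2 = -2.
Assume S_r = r^3 − 2r^2 + r − 2.
Then S_{r+1} = S_r + (3r^2 − r) = (r^3 − 2r^2 + r − 2) + (3r^2 − r) = r^3 + r^2 − 2,
and (r+1)^3 − 2·(r+1)^2 + (r+1) − 2 = r^3 + r^2 − 2.
Hence S_m = m^3 − 2m^2 + m − 2 for every m ≥ 0, by induction.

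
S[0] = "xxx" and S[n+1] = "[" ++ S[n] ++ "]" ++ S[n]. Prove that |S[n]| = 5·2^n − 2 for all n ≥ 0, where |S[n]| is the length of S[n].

Base case: |S[0]| = 3, and 5·2^0 − 2 = 3.
Assume |S[j]| = 5·2^j − 2.
Then |S[j+1]| = 1 + |S[j]| + 1 + |S[j]| = 2|S[j]| + 2 = 2(5·2^j − 2) + 2 = 5·2^{j+1} − 4 + 2 = 5·2^{j+1} − 2.
So the formula holds for j+1, and by induction |S[n]| = 5·2^n − 2 for all n ≥ 0.

|S[n]| = 5·2^n − 2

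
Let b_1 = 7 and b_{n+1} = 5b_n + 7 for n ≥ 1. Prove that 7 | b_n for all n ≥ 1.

Base case: b_1 = 7 = 7·1, so 7 | b_1.
Assume 7 | b_m, so b_m = 7t for some integer t.
Then b_{m+1} = 5b_m + 7 = 5·(7t) + 7 = 7(5t + 1), so 7 | b_{m+1}.
This completes the inductive step, so 7 | b_n for all n ≥ 1.

7 | b_n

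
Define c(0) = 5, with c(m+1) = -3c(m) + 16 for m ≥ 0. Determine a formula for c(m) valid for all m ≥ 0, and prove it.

Claim: c(m) = (-3)^m + 4.

Base case: c(0) = 5, and (-3)^0 + 4 = 1 + 4 = 5.
Assume c(j) = (-3)^j + 4 for some j ≥ 0.
Then c(j+1) = -3c(j) + 16 = -3·((-3)^j + 4) + 16 = -3·(-3)^j − 12 + 16 = (-3)^{j+1} + 4.
So the formula holds for j+1, and by induction c(m) = (-3)^m + 4 for all m ≥ 0.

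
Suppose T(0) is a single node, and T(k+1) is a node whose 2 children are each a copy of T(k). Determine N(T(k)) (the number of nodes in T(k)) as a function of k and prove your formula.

Claim: N(T(k)) = 2^{k+1} − 1.

Base case: N(T(0)) = 1, and 2^{0+1} − 1 = 1.
Assume N(T(r)) = 2^{r+1} − 1.
Then N(T(r+1)) = 1 + 2N(T(r)) = 1 + 2(2^{r+1} − 1) = 2^{r+2} − 2 + 1 = 2^{r+2} − 1.
This completes the inductive step, so N(T(k)) = 2^{k+1} − 1 for all k ≥ 0.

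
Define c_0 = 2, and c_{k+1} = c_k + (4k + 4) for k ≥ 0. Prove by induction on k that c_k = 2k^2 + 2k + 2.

Base case: c_0 = 2, and 2·0^2 + 2·0 + 2 = 2.
Assume c_m = 2m^2 + 2m + 2.
Then c_{m+1} = c_m + (4m + 4) = (2m^2 + 2m + 2) + (4m + 4) = 2m^2 + 6m + 6,
and 2·(m+1)^2 + 2·(m+1) + 2 = 2m^2 + 6m + 6.
By induction, c_k = 2k^2 + 2k + 2 for all k ≥ 0.

c_k = 2k^2 + 2k + 2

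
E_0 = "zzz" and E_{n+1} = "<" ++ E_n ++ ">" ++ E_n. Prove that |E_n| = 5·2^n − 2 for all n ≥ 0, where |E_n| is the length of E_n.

Base case: |E_0| = 3, and 5·2^0 − 2 = 3.
Assume |E_k| = 5·2^k − 2.
Then |E_{k+1}| = 1 + |E_k| + 1 + |E_k| = 2|E_k| + 2 = 2(5·2^k − 2) + 2 = 5·2^{k+1} − 4 + 2 = 5·2^{k+1} − 2.
So the formula holds for k+1, and by induction |E_n| = 5·2^n − 2 for all n ≥ 0.

|E_n| = 5·2^n − 2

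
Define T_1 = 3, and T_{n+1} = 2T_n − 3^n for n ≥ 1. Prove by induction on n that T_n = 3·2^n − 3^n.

Base case: T_1 = 3, and 3·2^1 − 3^1 = 6 − 3 = 3.
Assume T_r = 3·2^r − 3^r for some r ≥ 1.
Then T_{r+1} = 2T_r − 3^r = 2·(3·2^r − 3^r) − 3^r = 3·2^{r+1} − 2·3^r − 3^r = 3·2^{r+1} − 3·3^r = 3·2^{r+1} − 3^{r+1}.
By induction, T_n = 3·2^n − 3^n for all n ≥ 1.

T_n = 3·2^n − 3^n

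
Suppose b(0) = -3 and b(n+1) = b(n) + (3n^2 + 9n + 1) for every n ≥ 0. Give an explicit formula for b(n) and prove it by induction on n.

Claim: b(n) = n^3 + 3n^2 − 3n − 3.

Base case: b(0) = -3, and 0^3 + 3·0^2 − 3·0 − 3 = -3.
Assume b(r) = r^3 + 3r^2 − 3r − 3.
Then b(r+1) = b(r) + (3r^2 + 9r + 1) = (r^3 + 3r^2 − 3r − 3) + (3r^2 + 9r + 1) = r^3 + 6r^2 + 6r − 2,
and (r+1)^3 + 3·(r+1)^2 − 3·(r+1) − 3 = r^3 + 6r^2 + 6r − 2.
Hence b(n) = n^3 + 3n^2 − 3n − 3 for every n ≥ 0, by induction.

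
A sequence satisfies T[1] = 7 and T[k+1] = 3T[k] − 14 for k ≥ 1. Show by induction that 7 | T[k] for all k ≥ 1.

Base case: T[1] = 7 = 7·1, so 7 | T[1].
Assume 7 | T[r], so T[r] = 7t for some integer t.
Then T[r+1] = 3T[r] − 14 = 3·(7t) − 14 = 7(3t − 2), so 7 | T[r+1].
So the property holds for r+1, and by induction 7 | T[k] for all k ≥ 1.

7 | T[k]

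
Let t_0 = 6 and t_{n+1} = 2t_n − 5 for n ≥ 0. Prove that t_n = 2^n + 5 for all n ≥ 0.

Base case: t_0 = 6, and 2^0 + 5 = 1 + 5 = 6.
Assume t_j = 2^j + 5 for some j ≥ 0.
Then t_{j+1} = 2t_j − 5 = 2·(2^j + 5) − 5 = 2^{j+1} + 10 − 5 = 2^{j+1} + 5.
So the formula holds for j+1, and by induction t_n = 2^n + 5 for all n ≥ 0.

t_n = 2^n + 5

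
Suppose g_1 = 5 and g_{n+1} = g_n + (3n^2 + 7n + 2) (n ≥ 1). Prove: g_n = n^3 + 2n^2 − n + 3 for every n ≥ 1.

Base case: g_1 = 5, and 1^3 + 2·1^2 − 1 + 3 = 5.
Assume g_m = m^3 + 2m^2 − m + 3.
Then g_{m+1} = g_m + (3m^2 + 7m + 2) = (m^3 + 2m^2 − m + 3) + (3m^2 + 7m + 2) = m^3 + 5m^2 + 6m + 5,
and (m+1)^3 + 2·(m+1)^2 − (m+1) + 3 = m^3 + 5m^2 + 6m + 5.
This completes the inductive step, so g_n = n^3 + 2n^2 − n + 3 for all n ≥ 1.

g_n = n^3 + 2n^2 − n + 3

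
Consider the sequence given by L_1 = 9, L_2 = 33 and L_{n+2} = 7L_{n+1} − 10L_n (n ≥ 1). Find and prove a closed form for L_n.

Claim: L_n = 2·2^n + 5^n.

Base cases: L_1 = 9 and 2·2^1 + 5^1 = 9; L_2 = 33 and 2·2^2 + 5^2 = 33.
Assume L_i = 2·2^i + 5^i for all 1 ≤ i ≤ j, where j ≥ 2.
Then L_{j+1} = 7L_j − 10L_{j−1} = 7·(2·2^j + 5^j) − 10·(2·2^{j−1} + 5^{j−1}) = 2·(7·2 − 10)2^{j−1} + (7·5 − 10)5^{j−1} = 8·2^{j−1} + 25·5^{j−1} = 2·2^{j+1} + 5^{j+1}.
So the formula holds for j+1, and by strong induction L_n = 2·2^n + 5^n for all n ≥ 1.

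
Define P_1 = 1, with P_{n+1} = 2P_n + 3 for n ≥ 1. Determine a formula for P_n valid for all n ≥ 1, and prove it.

Claim: P_n = 2^{n+1} − 3.

Base case: P_1 = 1, and 2^{1+1} − 3 = 4 − 3 = 1.
Assume P_r = 2^{r+1} − 3 for some r ≥ 1.
Then P_{r+1} = 2P_r + 3 = 2·(2^{r+1} − 3) + 3 = 2^{r+2} − 6 + 3 = 2^{r+2} − 3.
This completes the inductive step, so P_n = 2^{n+1} − 3 for all n ≥ 1.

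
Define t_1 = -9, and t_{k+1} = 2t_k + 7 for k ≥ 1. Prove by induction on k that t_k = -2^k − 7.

Base case: t_1 = -9, and -2^1 − 7 = -2 − 7 = -9.
Assume t_m = -2^m − 7 for some m ≥ 1.
Then t_{m+1} = 2t_m + 7 = 2·(-2^m − 7) + 7 = -2^{m+1} − 14 + 7 = -2^{m+1} − 7.
By induction, t_k = -2^k − 7 for all k ≥ 1.

t_k = -2^k − 7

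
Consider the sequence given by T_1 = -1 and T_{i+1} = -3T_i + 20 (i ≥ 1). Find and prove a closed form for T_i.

Claim: T_i = 2·(-3)^i + 5.

Base case: T_1 = -1, and 2·(-3)^1 + 5 = -6 + 5 = -1.
Assume T_m = 2·(-3)^m + 5 for some m ≥ 1.
Then T_{m+1} = -3T_m + 20 = -3·(2·(-3)^m + 5) + 20 = -6·(-3)^m − 15 + 20 = 2·(-3)^{m+1} + 5.
Hence T_i = 2·(-3)^i + 5 for every i ≥ 1, by induction.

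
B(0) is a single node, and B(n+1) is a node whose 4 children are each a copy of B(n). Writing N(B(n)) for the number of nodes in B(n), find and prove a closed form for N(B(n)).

Claim: N(B(n)) = (4^{n+1} − 1)/3.

Base case: N(B(0)) = 1, and (4^{0+1} − 1)/3 = 1.
Assume N(B(m)) = (4^{m+1} − 1)/3.
Then N(B(m+1)) = 1 + 4N(B(m)) = 1 + 4·(4^{m+1} − 1)/3 = 1 + (4^{m+2} − 4)/3 = (3 + 4^{m+2} − 4)/3 = (4^{m+2} − 1)/3.
So the formula holds for m+1, and by induction N(B(n)) = (4^{n+1} − 1)/3 for all n ≥ 0.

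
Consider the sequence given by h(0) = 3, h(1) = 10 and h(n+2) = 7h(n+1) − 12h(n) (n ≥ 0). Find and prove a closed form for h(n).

Claim: h(n) = 4^n + 2·3^n.

Base cases: h(0) = 3 and 4^0 + 2·3^0 = 3; h(1) = 10 and 4^1 + 2·3^1 = 10.
Assume h(i) = 4^i + 2·3^i for all 0 ≤ i ≤ j, where j ≥ 1.
Then h(j+1) = 7h(j) − 12h(j−1) = 7·(4^j + 2·3^j) − 12·(4^{j−1} + 2·3^{j−1}) = (7·4 − 12)4^{j−1} + 2·(7·3 − 12)3^{j−1} = 16·4^{j−1} + 18·3^{j−1} = 4^{j+1} + 2·3^{j+1}.
By strong induction, h(n) = 4^n + 2·3^n for all n ≥ 0.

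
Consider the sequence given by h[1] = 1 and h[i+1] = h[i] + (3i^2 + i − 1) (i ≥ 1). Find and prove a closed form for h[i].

Claim: h[i] = i^3 − i^2 − i + 2.

Base case: h[1] = 1, and 1^3 − 1^2 − 1 + 2 = 1.
Assume h[k] = k^3 − k^2 − k + 2.
Then h[k+1] = h[k] + (3k^2 + k − 1) = (k^3 − k^2 − k + 2) + (3k^2 + k − 1) = k^3 + 2k^2 + 1,
and (k+1)^3 − (k+1)^2 − (k+1) + 2 = k^3 + 2k^2 + 1.
By induction, h[i] = i^3 − i^2 − i + 2 for all i ≥ 1.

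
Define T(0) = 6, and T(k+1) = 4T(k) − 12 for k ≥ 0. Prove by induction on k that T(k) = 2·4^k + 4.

Base case: T(0) = 6, and 2·4^0 + 4 = 2 + 4 = 6.
Assume T(j) = 2·4^j + 4 for some j ≥ 0.
Then T(j+1) = 4T(j) − 12 = 4·(2·4^j + 4) − 12 = 8·4^j + 16 − 12 = 2·4^{j+1} + 4.
By induction, T(k) = 2·4^k + 4 for all k ≥ 0.

T(k) = 2·4^k + 4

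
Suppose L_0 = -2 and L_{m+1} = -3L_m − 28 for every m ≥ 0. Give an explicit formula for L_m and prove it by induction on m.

Claim: L_m = 5·(-3)^m − 7.

Base case: L_0 = -2, and 5·(-3)^0 − 7 = 5 − 7 = -2.
Assume L_k = 5·(-3)^k − 7 for some k ≥ 0.
Then L_{k+1} = -3L_k − 28 = -3·(5·(-3)^k − 7) − 28 = -15·(-3)^k + 21 − 28 = 5·(-3)^{k+1} − 7.
So the formula holds for k+1, and by induction L_m = 5·(-3)^m − 7 for all m ≥ 0.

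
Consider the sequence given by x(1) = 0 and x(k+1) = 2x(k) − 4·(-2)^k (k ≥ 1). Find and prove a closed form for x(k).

Claim: x(k) = 2^k + (-2)^k.

Base case: x(1) = 0, and 2^1 + (-2)^1 = 2 − 2 = 0.
Assume x(j) = 2^j + (-2)^j for some j ≥ 1.
Then x(j+1) = 2x(j) − 4·(-2)^j = 2·(2^j + (-2)^j) − 4·(-2)^j = 2^{j+1} + 2·(-2)^j − 4·(-2)^j = 2^{j+1} − 2·(-2)^j = 2^{j+1} + (-2)^{j+1}.
Hence x(k) = 2^k + (-2)^k for every k ≥ 1, by induction.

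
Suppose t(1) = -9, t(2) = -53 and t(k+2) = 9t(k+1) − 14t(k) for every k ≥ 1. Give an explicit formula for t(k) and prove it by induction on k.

Claim: t(k) = -7^k − 2^k.

Base cases: t(1) = -9 and -7^1 − 2^1 = -9; t(2) = -53 and -7^2 − 2^2 = -53.
Assume t(j) = -7^j − 2^j for all 1 ≤ j ≤ r, where r ≥ 2.
Then t(r+1) = 9t(r) − 14t(r−1) = 9·(-7^r − 2^r) − 14·(-7^{r−1} − 2^{r−1}) = -(9·7 − 14)7^{r−1} − (9·2 − 14)2^{r−1} = -49·7^{r−1} − 4·2^{r−1} = -7^{r+1} − 2^{r+1}.
This completes the inductive step, so t(k) = -7^k − 2^k for all k ≥ 1.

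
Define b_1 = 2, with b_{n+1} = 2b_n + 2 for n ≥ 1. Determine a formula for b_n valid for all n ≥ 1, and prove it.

Claim: b_n = 2^{n+1} − 2.

Base case: b_1 = 2, and 2^{1+1} − 2 = 4 − 2 = 2.
Assume b_r = 2^{r+1} − 2 for some r ≥ 1.
Then b_{r+1} = 2b_r + 2 = 2·(2^{r+1} − 2) + 2 = 2^{r+2} − 4 + 2 = 2^{r+2} − 2.
So the formula holds for r+1, and by induction b_n = 2^{n+1} − 2 for all n ≥ 1.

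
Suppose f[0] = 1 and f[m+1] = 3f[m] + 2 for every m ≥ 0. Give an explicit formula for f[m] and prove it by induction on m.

Claim: f[m] = 2·3^m − 1.

Base case: f[0] = 1, and 2·3^0 − 1 = 2 − 1 = 1.
Assume f[k] = 2·3^k − 1 for some k ≥ 0.
Then f[k+1] = 3f[k] + 2 = 3·(2·3^k − 1) + 2 = 6·3^k − 3 + 2 = 2·3^{k+1} − 1.
Hence f[m] = 2·3^m − 1 for every m ≥ 0, by induction.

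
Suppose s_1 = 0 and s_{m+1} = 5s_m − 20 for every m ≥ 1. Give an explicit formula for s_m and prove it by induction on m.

Claim: s_m = -5^m + 5.

Base case: s_1 = 0, and -5^1 + 5 = -5 + 5 = 0.
Assume s_r = -5^r + 5 for some r ≥ 1.
Then s_{r+1} = 5s_r − 20 = 5·(-5^r + 5) − 20 = -5^{r+1} + 25 − 20 = -5^{r+1} + 5.
This completes the inductive step, so s_m = -5^m + 5 for all m ≥ 1.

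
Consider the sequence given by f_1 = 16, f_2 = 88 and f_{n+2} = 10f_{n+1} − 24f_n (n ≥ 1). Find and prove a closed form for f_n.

Claim: f_n = 2·6^n + 4^n.

Base cases: f_1 = 16 and 2·6^1 + 4^1 = 16; f_2 = 88 and 2·6^2 + 4^2 = 88.
Assume f_i = 2·6^i + 4^i for all 1 ≤ i ≤ j, where j ≥ 2.
Then f_{j+1} = 10f_j − 24f_{j−1} = 10·(2·6^j + 4^j) − 24·(2·6^{j−1} + 4^{j−1}) = 2·(10·6 − 24)6^{j−1} + (10·4 − 24)4^{j−1} = 72·6^{j−1} + 16·4^{j−1} = 2·6^{j+1} + 4^{j+1}.
This completes the inductive step, so f_n = 2·6^n + 4^n for all n ≥ 1.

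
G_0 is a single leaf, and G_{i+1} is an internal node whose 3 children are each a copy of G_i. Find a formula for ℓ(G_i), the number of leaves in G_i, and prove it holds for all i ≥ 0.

Claim: ℓ(G_i) = 3^i.

Base case: ℓ(G_0) = 1, and 3^0 = 1.
Assume ℓ(G_j) = 3^j.
Then ℓ(G_{j+1}) = 3·ℓ(G_j) = 3·3^j = 3^{j+1}.
Hence ℓ(G_i) = 3^i for every i ≥ 0, by induction.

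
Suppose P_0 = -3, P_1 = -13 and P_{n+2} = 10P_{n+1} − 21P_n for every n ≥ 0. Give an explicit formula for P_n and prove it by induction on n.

Claim: P_n = -7^n − 2·3^n.

Base cases: P_0 = -3 and -7^0 − 2·3^0 = -3; P_1 = -13 and -7^1 − 2·3^1 = -13.
Assume P_i = -7^i − 2·3^i for all 0 ≤ i ≤ j, where j ≥ 1.
Then P_{j+1} = 10P_j − 21P_{j−1} = 10·(-7^j − 2·3^j) − 21·(-7^{j−1} − 2·3^{j−1}) = -(10·7 − 21)7^{j−1} − 2·(10·3 − 21)3^{j−1} = -49·7^{j−1} − 18·3^{j−1} = -7^{j+1} − 2·3^{j+1}.
By strong induction, P_n = -7^n − 2·3^n for all n ≥ 0.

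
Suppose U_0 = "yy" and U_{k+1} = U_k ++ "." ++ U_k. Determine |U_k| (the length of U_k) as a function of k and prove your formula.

Claim: |U_k| = 3·2^k − 1.

Base case: |U_0| = 2, and 3·2^0 − 1 = 2.
Assume |U_m| = 3·2^m − 1.
Then |U_{m+1}| = |U_m| + 1 + |U_m| = 2|U_m| + 1 = 2(3·2^m − 1) + 1 = 3·2^{m+1} − 2 + 1 = 3·2^{m+1} − 1.
Hence |U_k| = 3·2^k − 1 for every k ≥ 0, by induction.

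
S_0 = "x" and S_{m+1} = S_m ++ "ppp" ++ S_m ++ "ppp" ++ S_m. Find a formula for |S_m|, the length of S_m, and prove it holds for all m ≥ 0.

Claim: |S_m| = 4·3^m − 3.

Base case: |S_0| = 1, and 4·3^0 − 3 = 1.
Assume |S_r| = 4·3^r − 3.
Then |S_{r+1}| = 3|S_r| + 6 = 3(4·3^r − 3) + 6 = 4·3^{r+1} − 9 + 6 = 4·3^{r+1} − 3.
By induction, |S_m| = 4·3^m − 3 for all m ≥ 0.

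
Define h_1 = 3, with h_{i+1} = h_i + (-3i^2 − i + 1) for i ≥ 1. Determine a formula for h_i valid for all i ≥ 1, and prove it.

Claim: h_i = -i^3 + i^2 + i + 2.

Base case: h_1 = 3, and -1^3 + 1^2 + 1 + 2 = 3.
Assume h_k = -k^3 + k^2 + k + 2.
Then h_{k+1} = h_k + (-3k^2 − k + 1) = (-k^3 + k^2 + k + 2) + (-3k^2 − k + 1) = -k^3 − 2k^2 + 3,
and -(k+1)^3 + (k+1)^2 + (k+1) + 2 = -k^3 − 2k^2 + 3.
By induction, h_i = -i^3 + i^2 + i + 2 for all i ≥ 1.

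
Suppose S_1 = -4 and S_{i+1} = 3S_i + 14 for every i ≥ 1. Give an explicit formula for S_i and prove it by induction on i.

Claim: S_i = 3^i − 7.

Base case: S_1 = -4, and 3^1 − 7 = 3 − 7 = -4.
Assume S_k = 3^k − 7 for some k ≥ 1.
Then S_{k+1} = 3S_k + 14 = 3·(3^k − 7) + 14 = 3^{k+1} − 21 + 14 = 3^{k+1} − 7.
So the formula holds for k+1, and by induction S_i = 3^i − 7 for all i ≥ 1.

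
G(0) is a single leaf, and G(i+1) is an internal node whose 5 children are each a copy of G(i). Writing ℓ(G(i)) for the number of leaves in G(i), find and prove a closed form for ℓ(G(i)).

Claim: ℓ(G(i)) = 5^i.

Base case: ℓ(G(0)) = 1, and 5^0 = 1.
Assume ℓ(G(k)) = 5^k.
Then ℓ(G(k+1)) = 5·ℓ(G(k)) = 5·5^k = 5^{k+1}.
So the formula holds for k+1, and by induction ℓ(G(i)) = 5^i for all i ≥ 0.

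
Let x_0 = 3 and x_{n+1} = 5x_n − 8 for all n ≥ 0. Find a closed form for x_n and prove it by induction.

Claim: x_n = 5^n + 2.

Base case: x_0 = 3, and 5^0 + 2 = 1 + 2 = 3.
Assume x_j = 5^j + 2 for some j ≥ 0.
Then x_{j+1} = 5x_j − 8 = 5·(5^j + 2) − 8 = 5^{j+1} + 10 − 8 = 5^{j+1} + 2.
By induction, x_n = 5^n + 2 for all n ≥ 0.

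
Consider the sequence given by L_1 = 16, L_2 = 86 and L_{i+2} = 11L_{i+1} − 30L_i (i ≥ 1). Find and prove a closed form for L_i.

Claim: L_i = 6^i + 2·5^i.

Base cases: L_1 = 16 and 6^1 + 2·5^1 = 16; L_2 = 86 and 6^2 + 2·5^2 = 86.
Assume L_j = 6^j + 2·5^j for all 1 ≤ j ≤ r, where r ≥ 2.
Then L_{r+1} = 11L_r − 30L_{r−1} = 11·(6^r + 2·5^r) − 30·(6^{r−1} + 2·5^{r−1}) = (11·6 − 30)6^{r−1} + 2·(11·5 − 30)5^{r−1} = 36·6^{r−1} + 50·5^{r−1} = 6^{r+1} + 2·5^{r+1}.
By strong induction, L_i = 6^i + 2·5^i for all i ≥ 1.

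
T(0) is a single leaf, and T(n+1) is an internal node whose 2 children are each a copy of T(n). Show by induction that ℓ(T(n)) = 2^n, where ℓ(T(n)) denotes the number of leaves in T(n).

Base case: ℓ(T(0)) = 1, and 2^0 = 1.
Assume ℓ(T(m)) = 2^m.
Then ℓ(T(m+1)) = 2·ℓ(T(m)) = 2·2^m = 2^{m+1}.
So the formula holds for m+1, and by induction ℓ(T(n)) = 2^n for all n ≥ 0.

ℓ(T(n)) = 2^n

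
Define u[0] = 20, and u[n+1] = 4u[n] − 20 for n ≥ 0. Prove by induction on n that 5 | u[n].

Base case: u[0] = 20 = 5·4, so 5 | u[0].
Assume 5 | u[r], so u[r] = 5t for some integer t.
Then u[r+1] = 4u[r] − 20 = 4·(5t) − 20 = 5(4t − 4), so 5 | u[r+1].
So the property holds for r+1, and by induction 5 | u[n] for all n ≥ 0.

5 | u[n]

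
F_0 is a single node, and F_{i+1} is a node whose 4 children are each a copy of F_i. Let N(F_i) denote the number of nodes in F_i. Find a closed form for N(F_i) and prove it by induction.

Claim: N(F_i) = (4^{i+1} − 1)/3.

Base case: N(F_0) = 1, and (4^{0+1} − 1)/3 = 1.
Assume N(F_k) = (4^{k+1} − 1)/3.
Then N(F_{k+1}) = 1 + 4N(F_k) = 1 + 4·(4^{k+1} − 1)/3 = 1 + (4^{k+2} − 4)/3 = (3 + 4^{k+2} − 4)/3 = (4^{k+2} − 1)/3.
So the formula holds for k+1, and by induction N(F_i) = (4^{i+1} − 1)/3 for all i ≥ 0.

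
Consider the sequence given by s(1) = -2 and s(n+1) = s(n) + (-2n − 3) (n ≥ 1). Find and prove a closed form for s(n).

Claim: s(n) = -n^2 − 2n + 1.

Base case: s(1) = -2, and -1^2 − 2·1 + 1 = -2.
Assume s(k) = -k^2 − 2k + 1.
Then s(k+1) = s(k) + (-2k − 3) = (-k^2 − 2k + 1) + (-2k − 3) = -k^2 − 4k − 2,
and -(k+1)^2 − 2·(k+1) + 1 = -k^2 − 4k − 2.
By induction, s(n) = -n^2 − 2n + 1 for all n ≥ 1.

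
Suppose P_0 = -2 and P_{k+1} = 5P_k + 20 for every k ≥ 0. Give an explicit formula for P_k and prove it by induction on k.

Claim: P_k = 3·5^k − 5.

Base case: P_0 = -2, and 3·5^0 − 5 = 3 − 5 = -2.
Assume P_r = 3·5^r − 5 for some r ≥ 0.
Then P_{r+1} = 5P_r + 20 = 5·(3·5^r − 5) + 20 = 15·5^r − 25 + 20 = 3·5^{r+1} − 5.
This completes the inductive step, so P_k = 3·5^k − 5 for all k ≥ 0.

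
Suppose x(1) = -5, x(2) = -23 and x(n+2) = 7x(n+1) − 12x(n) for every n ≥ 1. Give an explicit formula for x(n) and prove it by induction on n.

Claim: x(n) = 3^n − 2·4^n.

Base cases: x(1) = -5 and 3^1 − 2·4^1 = -5; x(2) = -23 and 3^2 − 2·4^2 = -23.
Assume x(j) = 3^j − 2·4^j for all 1 ≤ j ≤ m, where m ≥ 2.
Then x(m+1) = 7x(m) − 12x(m−1) = 7·(3^m − 2·4^m) − 12·(3^{m−1} − 2·4^{m−1}) = (7·3 − 12)3^{m−1} − 2·(7·4 − 12)4^{m−1} = 9·3^{m−1} − 32·4^{m−1} = 3^{m+1} − 2·4^{m+1}.
Hence x(n) = 3^n − 2·4^n for every n ≥ 1, by strong induction.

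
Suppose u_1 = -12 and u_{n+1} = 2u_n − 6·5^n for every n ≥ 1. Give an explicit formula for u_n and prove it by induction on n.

Claim: u_n = -2^n − 2·5^n.

Base case: u_1 = -12, and -2^1 − 2·5^1 = -2 − 10 = -12.
Assume u_m = -2^m − 2·5^m for some m ≥ 1.
Then u_{m+1} = 2u_m − 6·5^m = 2·(-2^m − 2·5^m) − 6·5^m = -2^{m+1} − 4·5^m − 6·5^m = -2^{m+1} − 10·5^m = -2^{m+1} − 2·5^{m+1}.
By induction, u_n = -2^n − 2·5^n for all n ≥ 1.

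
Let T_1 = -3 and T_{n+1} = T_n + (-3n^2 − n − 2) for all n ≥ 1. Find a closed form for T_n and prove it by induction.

Claim: T_n = -n^3 + n^2 − 2n − 1.

Base case: T_1 = -3, and -1^3 + 1^2 − 2·1 − 1 = -3.
Assume T_r = -r^3 + r^2 − 2r − 1.
Then T_{r+1} = T_r + (-3r^2 − r − 2) = (-r^3 + r^2 − 2r − 1) + (-3r^2 − r − 2) = -r^3 − 2r^2 − 3r − 3,
and -(r+1)^3 + (r+1)^2 − 2·(r+1) − 1 = -r^3 − 2r^2 − 3r − 3.
This completes the inductive step, so T_n = -n^3 + n^2 − 2n − 1 for all n ≥ 1.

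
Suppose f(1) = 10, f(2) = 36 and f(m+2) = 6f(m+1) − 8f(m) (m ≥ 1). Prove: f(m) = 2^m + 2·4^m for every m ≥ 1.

Base cases: f(1) = 10 and 2^1 + 2·4^1 = 10; f(2) = 36 and 2^2 + 2·4^2 = 36.
Assume f(i) = 2^i + 2·4^i for all 1 ≤ i ≤ j, where j ≥ 2.
Then f(j+1) = 6f(j) − 8f(j−1) = 6·(2^j + 2·4^j) − 8·(2^{j−1} + 2·4^{j−1}) = (6·2 − 8)2^{j−1} + 2·(6·4 − 8)4^{j−1} = 4·2^{j−1} + 32·4^{j−1} = 2^{j+1} + 2·4^{j+1}.
By strong induction, f(m) = 2^m + 2·4^m for all m ≥ 1.

f(m) = 2^m + 2·4^m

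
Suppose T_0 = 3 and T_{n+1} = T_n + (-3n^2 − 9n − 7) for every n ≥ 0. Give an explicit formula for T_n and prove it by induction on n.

Claim: T_n = -n^3 − 3n^2 − 3n + 3.

Base case: T_0 = 3, and -0^3 − 3·0^2 − 3·0 + 3 = 3.
Assume T_j = -j^3 − 3j^2 − 3j + 3.
Then T_{j+1} = T_j + (-3j^2 − 9j − 7) = (-j^3 − 3j^2 − 3j + 3) + (-3j^2 − 9j − 7) = -j^3 − 6j^2 − 12j − 4,
and -(j+1)^3 − 3·(j+1)^2 − 3·(j+1) + 3 = -j^3 − 6j^2 − 12j − 4.
This completes the inductive step, so T_n = -n^3 − 3n^2 − 3n + 3 for all n ≥ 0.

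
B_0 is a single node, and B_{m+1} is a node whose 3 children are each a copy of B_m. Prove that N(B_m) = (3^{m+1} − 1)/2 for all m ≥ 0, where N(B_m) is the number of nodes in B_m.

Base case: N(B_0) = 1, and (3^{0+1} − 1)/2 = 1.
Assume N(B_k) = (3^{k+1} − 1)/2.
Then N(B_{k+1}) = 1 + 3N(B_k) = 1 + 3·(3^{k+1} − 1)/2 = 1 + (3^{k+2} − 3)/2 = (2 + 3^{k+2} − 3)/2 = (3^{k+2} − 1)/2.
Hence N(B_m) = (3^{m+1} − 1)/2 for every m ≥ 0, by induction.

N(B_m) = (3^{m+1} − 1)/2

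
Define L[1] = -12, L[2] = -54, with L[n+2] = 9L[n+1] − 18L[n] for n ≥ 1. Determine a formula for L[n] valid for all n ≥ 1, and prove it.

Claim: L[n] = -6^n − 2·3^n.

Base cases: L[1] = -12 and -6^1 − 2·3^1 = -12; L[2] = -54 and -6^2 − 2·3^2 = -54.
Assume L[j] = -6^j − 2·3^j for all 1 ≤ j ≤ k, where k ≥ 2.
Then L[k+1] = 9L[k] − 18L[k−1] = 9·(-6^k − 2·3^k) − 18·(-6^{k−1} − 2·3^{k−1}) = -(9·6 − 18)6^{k−1} − 2·(9·3 − 18)3^{k−1} = -36·6^{k−1} − 18·3^{k−1} = -6^{k+1} − 2·3^{k+1}.
Hence L[n] = -6^n − 2·3^n for every n ≥ 1, by strong induction.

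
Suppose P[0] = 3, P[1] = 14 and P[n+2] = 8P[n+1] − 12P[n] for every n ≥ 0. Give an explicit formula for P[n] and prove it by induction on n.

Claim: P[n] = 2^n + 2·6^n.

Base cases: P[0] = 3 and 2^0 + 2·6^0 = 3; P[1] = 14 and 2^1 + 2·6^1 = 14.
Assume P[j] = 2^j + 2·6^j for all 0 ≤ j ≤ k, where k ≥ 1.
Then P[k+1] = 8P[k] − 12P[k−1] = 8·(2^k + 2·6^k) − 12·(2^{k−1} + 2·6^{k−1}) = (8·2 − 12)2^{k−1} + 2·(8·6 − 12)6^{k−1} = 4·2^{k−1} + 72·6^{k−1} = 2^{k+1} + 2·6^{k+1}.
So the formula holds for k+1, and by strong induction P[n] = 2^n + 2·6^n for all n ≥ 0.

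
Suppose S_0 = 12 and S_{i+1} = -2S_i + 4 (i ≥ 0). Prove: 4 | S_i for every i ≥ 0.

Base case: S_0 = 12 = 4·3, so 4 | S_0.
Assume 4 | S_k, so S_k = 4t for some integer t.
Then S_{k+1} = -2S_k + 4 = -2·(4t) + 4 = 4(-2t + 1), so 4 | S_{k+1}.
This completes the inductive step, so 4 | S_i for all i ≥ 0.

4 | S_i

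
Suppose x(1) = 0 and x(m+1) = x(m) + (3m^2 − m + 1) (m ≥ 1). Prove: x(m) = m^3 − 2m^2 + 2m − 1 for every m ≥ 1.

Base case: x(1) = 0, and 1^3 − 2·1^2 + 2·1 − 1 = 0.
Assume x(r) = r^3 − 2r^2 + 2r − 1.
Then x(r+1) = x(r) + (3r^2 − r + 1) = (r^3 − 2r^2 + 2r − 1) + (3r^2 − r + 1) = r^3 + r^2 + r,
and (r+1)^3 − 2·(r+1)^2 + 2·(r+1) − 1 = r^3 + r^2 + r.
Hence x(m) = m^3 − 2m^2 + 2m − 1 for every m ≥ 1, by induction.

x(m) = m^3 − 2m^2 + 2m − 1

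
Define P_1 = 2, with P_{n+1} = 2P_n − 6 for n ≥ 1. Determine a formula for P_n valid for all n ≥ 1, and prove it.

Claim: P_n = -2^{n+1} + 6.

Base case: P_1 = 2, and -2^{1+1} + 6 = -4 + 6 = 2.
Assume P_k = -2^{k+1} + 6 for some k ≥ 1.
Then P_{k+1} = 2P_k − 6 = 2·(-2^{k+1} + 6) − 6 = -2^{k+2} + 12 − 6 = -2^{k+2} + 6.
By induction, P_n = -2^{n+1} + 6 for all n ≥ 1.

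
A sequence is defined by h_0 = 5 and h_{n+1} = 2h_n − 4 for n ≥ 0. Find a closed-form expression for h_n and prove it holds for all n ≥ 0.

Claim: h_n = 2^n + 4.

Base case: h_0 = 5, and 2^0 + 4 = 1 + 4 = 5.
Assume h_r = 2^r + 4 for some r ≥ 0.
Then h_{r+1} = 2h_r − 4 = 2·(2^r + 4) − 4 = 2^{r+1} + 8 − 4 = 2^{r+1} + 4.
So the formula holds for r+1, and by induction h_n = 2^n + 4 for all n ≥ 0.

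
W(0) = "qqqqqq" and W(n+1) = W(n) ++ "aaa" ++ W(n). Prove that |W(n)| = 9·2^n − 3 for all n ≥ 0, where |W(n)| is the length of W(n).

Base case: |W(0)| = 6, and 9·2^0 − 3 = 6.
Assume |W(m)| = 9·2^m − 3.
Then |W(m+1)| = |W(m)| + 3 + |W(m)| = 2|W(m)| + 3 = 2(9·2^m − 3) + 3 = 9·2^{m+1} − 6 + 3 = 9·2^{m+1} − 3.
So the formula holds for m+1, and by induction |W(n)| = 9·2^n − 3 for all n ≥ 0.

|W(n)| = 9·2^n − 3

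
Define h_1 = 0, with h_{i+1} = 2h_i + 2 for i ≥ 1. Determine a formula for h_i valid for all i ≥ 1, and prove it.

Claim: h_i = 2^i − 2.

Base case: h_1 = 0, and 2^1 − 2 = 2 − 2 = 0.
Assume h_j = 2^j − 2 for some j ≥ 1.
Then h_{j+1} = 2h_j + 2 = 2·(2^j − 2) + 2 = 2^{j+1} − 4 + 2 = 2^{j+1} − 2.
This completes the inductive step, so h_i = 2^i − 2 for all i ≥ 1.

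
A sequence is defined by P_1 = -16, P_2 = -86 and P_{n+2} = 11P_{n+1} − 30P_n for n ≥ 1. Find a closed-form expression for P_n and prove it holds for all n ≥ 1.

Claim: P_n = -6^n − 2·5^n.

Base cases: P_1 = -16 and -6^1 − 2·5^1 = -16; P_2 = -86 and -6^2 − 2·5^2 = -86.
Assume P_j = -6^j − 2·5^j for all 1 ≤ j ≤ r, where r ≥ 2.
Then P_{r+1} = 11P_r − 30P_{r−1} = 11·(-6^r − 2·5^r) − 30·(-6^{r−1} − 2·5^{r−1}) = -(11·6 − 30)6^{r−1} − 2·(11·5 − 30)5^{r−1} = -36·6^{r−1} − 50·5^{r−1} = -6^{r+1} − 2·5^{r+1}.
So the formula holds for r+1, and by strong induction P_n = -6^n − 2·5^n for all n ≥ 1.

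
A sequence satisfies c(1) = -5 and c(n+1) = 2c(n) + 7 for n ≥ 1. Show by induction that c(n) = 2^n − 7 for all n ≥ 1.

Base case: c(1) = -5, and 2^1 − 7 = 2 − 7 = -5.
Assume c(m) = 2^m − 7 for some m ≥ 1.
Then c(m+1) = 2c(m) + 7 = 2·(2^m − 7) + 7 = 2^{m+1} − 14 + 7 = 2^{m+1} − 7.
This completes the inductive step, so c(n) = 2^n − 7 for all n ≥ 1.

c(n) = 2^n − 7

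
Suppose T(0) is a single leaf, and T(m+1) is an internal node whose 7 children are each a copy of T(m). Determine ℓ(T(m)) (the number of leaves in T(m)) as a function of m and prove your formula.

Claim: ℓ(T(m)) = 7^m.

Base case: ℓ(T(0)) = 1, and 7^0 = 1.
Assume ℓ(T(j)) = 7^j.
Then ℓ(T(j+1)) = 7·ℓ(T(j)) = 7·7^j = 7^{j+1}.
By induction, ℓ(T(m)) = 7^m for all m ≥ 0.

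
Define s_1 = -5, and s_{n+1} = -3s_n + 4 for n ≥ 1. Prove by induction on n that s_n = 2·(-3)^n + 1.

Base case: s_1 = -5, and 2·(-3)^1 + 1 = -6 + 1 = -5.
Assume s_k = 2·(-3)^k + 1 for some k ≥ 1.
Then s_{k+1} = -3s_k + 4 = -3·(2·(-3)^k + 1) + 4 = -6·(-3)^k − 3 + 4 = 2·(-3)^{k+1} + 1.
So the formula holds for k+1, and by induction s_n = 2·(-3)^n + 1 for all n ≥ 1.

s_n = 2·(-3)^n + 1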